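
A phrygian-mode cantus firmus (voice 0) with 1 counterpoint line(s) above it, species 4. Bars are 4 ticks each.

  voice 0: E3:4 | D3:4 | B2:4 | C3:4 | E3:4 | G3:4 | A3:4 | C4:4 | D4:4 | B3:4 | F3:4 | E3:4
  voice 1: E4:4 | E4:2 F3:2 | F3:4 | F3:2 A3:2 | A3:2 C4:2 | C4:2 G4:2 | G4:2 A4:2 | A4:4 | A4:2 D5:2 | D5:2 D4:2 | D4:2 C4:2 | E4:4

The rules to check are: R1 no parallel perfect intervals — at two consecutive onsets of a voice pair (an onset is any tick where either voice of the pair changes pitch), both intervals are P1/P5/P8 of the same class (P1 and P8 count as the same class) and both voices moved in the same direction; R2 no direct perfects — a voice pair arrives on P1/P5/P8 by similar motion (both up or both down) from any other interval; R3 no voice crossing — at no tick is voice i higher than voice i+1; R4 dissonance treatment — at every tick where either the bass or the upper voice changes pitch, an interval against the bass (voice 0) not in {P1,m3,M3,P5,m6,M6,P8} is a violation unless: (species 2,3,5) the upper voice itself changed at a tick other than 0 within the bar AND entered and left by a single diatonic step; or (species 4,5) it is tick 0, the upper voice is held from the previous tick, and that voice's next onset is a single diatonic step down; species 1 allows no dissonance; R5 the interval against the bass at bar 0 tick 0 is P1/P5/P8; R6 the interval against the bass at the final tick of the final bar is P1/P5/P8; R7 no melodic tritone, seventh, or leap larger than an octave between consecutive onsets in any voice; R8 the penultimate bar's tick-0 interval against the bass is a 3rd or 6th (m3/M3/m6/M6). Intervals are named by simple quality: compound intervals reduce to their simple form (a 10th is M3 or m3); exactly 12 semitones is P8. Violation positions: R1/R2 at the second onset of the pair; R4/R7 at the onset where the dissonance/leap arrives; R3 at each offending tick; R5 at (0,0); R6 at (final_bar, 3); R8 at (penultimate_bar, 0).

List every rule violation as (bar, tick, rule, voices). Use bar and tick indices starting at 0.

bar 0: v0=E3 v1=E4 downbeat P8
bar 1: v0=D3 v1=E4 downbeat M2
bar 2: v0=B2 v1=F3 downbeat TT
bar 3: v0=C3 v1=F3 downbeat P4
bar 4: v0=E3 v1=A3 downbeat P4
bar 5: v0=G3 v1=C4 downbeat P4
bar 6: v0=A3 v1=G4 downbeat m7
bar 7: v0=C4 v1=A4 downbeat M6
bar 8: v0=D4 v1=A4 downbeat P5
bar 9: v0=B3 v1=D5 downbeat m3
bar 10: v0=F3 v1=D4 downbeat M6
bar 11: v0=E3 v1=E4 downbeat P8
  -> R4 @ bar 1 tick 0 v(0, 1): D3/E4 M2 untreated
  -> R7 @ bar 1 tick 2 v(1,): E4->F3 leap 11st
  -> R4 @ bar 2 tick 0 v(0, 1): B2/F3 TT untreated
  -> R4 @ bar 3 tick 0 v(0, 1): C3/F3 P4 untreated
  -> R4 @ bar 4 tick 0 v(0, 1): E3/A3 P4 untreated
  -> R4 @ bar 5 tick 0 v(0, 1): G3/C4 P4 untreated
  -> R4 @ bar 6 tick 0 v(0, 1): A3/G4 m7 untreated
  -> R7 @ bar 10 tick 0 v(0,): B3->F3 leap 6st

(1, 0, R4, (0, 1))
(1, 2, R7, (1,))
(2, 0, R4, (0, 1))
(3, 0, R4, (0, 1))
(4, 0, R4, (0, 1))
(5, 0, R4, (0, 1))
(6, 0, R4, (0, 1))
(10, 0, R7, (0,))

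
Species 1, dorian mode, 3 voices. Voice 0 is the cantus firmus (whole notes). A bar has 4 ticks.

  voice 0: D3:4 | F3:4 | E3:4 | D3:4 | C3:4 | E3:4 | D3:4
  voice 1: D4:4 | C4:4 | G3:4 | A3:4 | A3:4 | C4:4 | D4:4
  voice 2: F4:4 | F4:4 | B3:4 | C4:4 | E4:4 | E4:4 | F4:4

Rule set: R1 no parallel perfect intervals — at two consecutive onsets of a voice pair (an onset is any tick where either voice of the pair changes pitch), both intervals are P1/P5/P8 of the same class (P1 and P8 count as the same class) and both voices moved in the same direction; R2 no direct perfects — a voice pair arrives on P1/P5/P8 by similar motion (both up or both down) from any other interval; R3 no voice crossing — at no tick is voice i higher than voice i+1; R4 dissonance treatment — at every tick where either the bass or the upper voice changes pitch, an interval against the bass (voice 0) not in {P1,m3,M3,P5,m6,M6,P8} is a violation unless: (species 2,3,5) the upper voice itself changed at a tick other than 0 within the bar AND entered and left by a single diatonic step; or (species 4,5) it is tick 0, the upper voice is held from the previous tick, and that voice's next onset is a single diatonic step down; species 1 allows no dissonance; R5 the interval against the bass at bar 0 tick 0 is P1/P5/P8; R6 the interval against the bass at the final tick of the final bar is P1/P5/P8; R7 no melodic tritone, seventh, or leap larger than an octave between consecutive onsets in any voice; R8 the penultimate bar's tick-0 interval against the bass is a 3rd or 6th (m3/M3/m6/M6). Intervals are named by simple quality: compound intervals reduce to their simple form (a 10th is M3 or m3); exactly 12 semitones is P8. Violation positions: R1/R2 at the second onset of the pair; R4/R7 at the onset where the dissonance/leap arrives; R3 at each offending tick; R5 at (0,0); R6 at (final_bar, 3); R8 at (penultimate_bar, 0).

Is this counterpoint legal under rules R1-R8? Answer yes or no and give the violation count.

bar 0: v0=D3 v1=D4 v2=F4 (m3)
bar 1: v0=F3 v1=C4 v2=F4 (P8)
bar 2: v0=E3 v1=G3 v2=B3 (P5)
bar 3: v0=D3 v1=A3 v2=C4 (m7)
bar 4: v0=C3 v1=A3 v2=E4 (M3)
bar 5: v0=E3 v1=C4 v2=E4 (P8)
bar 6: v0=D3 v1=D4 v2=F4 (m3)
  R5 @ bar0.0: opens on m3
  R2 @ bar2.0: F3/F4 P8 -> E3/B3 P5 similar
  R7 @ bar2.0: F4->B3 leap 6st
  R4 @ bar3.0: D3/C4 m7 untreated
  R8 @ bar5.0: penult P8 not 3rd/6th
  R6 @ bar6.3: closes on m3

No (6 violations)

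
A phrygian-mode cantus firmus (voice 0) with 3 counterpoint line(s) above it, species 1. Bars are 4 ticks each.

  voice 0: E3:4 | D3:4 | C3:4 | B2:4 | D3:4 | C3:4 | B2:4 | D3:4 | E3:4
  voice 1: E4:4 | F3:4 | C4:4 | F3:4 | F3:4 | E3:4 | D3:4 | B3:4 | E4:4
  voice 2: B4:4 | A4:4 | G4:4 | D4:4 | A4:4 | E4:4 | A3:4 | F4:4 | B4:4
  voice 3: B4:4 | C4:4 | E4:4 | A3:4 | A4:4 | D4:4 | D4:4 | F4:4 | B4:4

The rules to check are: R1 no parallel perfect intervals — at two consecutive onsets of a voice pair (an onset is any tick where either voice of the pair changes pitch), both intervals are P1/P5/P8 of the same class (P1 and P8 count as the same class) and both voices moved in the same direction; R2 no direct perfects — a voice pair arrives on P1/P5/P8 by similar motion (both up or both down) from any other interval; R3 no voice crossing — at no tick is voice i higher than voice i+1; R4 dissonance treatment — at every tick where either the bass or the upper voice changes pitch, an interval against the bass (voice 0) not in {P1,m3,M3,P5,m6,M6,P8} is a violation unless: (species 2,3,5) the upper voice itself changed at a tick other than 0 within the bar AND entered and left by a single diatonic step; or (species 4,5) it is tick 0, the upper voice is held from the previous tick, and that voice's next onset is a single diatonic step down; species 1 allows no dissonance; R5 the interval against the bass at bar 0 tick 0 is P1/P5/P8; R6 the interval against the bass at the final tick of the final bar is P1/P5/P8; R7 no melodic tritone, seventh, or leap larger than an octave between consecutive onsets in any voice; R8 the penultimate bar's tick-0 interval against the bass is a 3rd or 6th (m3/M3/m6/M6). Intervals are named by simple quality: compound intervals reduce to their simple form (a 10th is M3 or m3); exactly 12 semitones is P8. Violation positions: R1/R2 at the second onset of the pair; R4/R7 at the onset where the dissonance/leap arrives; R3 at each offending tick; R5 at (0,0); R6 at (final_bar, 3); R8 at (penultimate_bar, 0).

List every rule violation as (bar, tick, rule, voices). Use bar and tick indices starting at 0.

(1, 0, R1, (0, 2))
(1, 0, R1, (1, 3))
(1, 0, R3, (2, 3))
(1, 0, R4, (0, 3))
(1, 0, R7, (1,))
(1, 0, R7, (3,))
(1, 1, R3, (2, 3))
(1, 2, R3, (2, 3))
(1, 3, R3, (2, 3))
(2, 0, R1, (0, 2))
(2, 0, R3, (2, 3))
(2, 1, R3, (2, 3))
(2, 2, R3, (2, 3))
(2, 3, R3, (2, 3))
(3, 0, R3, (2, 3))
(3, 0, R4, (0, 1))
(3, 0, R4, (0, 3))
(3, 1, R3, (2, 3))
(3, 2, R3, (2, 3))
(3, 3, R3, (2, 3))
(4, 0, R2, (0, 2))
(4, 0, R2, (0, 3))
(4, 0, R2, (2, 3))
(5, 0, R2, (1, 2))
(5, 0, R3, (2, 3))
(5, 0, R4, (0, 3))
(5, 1, R3, (2, 3))
(5, 2, R3, (2, 3))
(5, 3, R3, (2, 3))
(6, 0, R2, (1, 2))
(6, 0, R4, (0, 2))
(7, 0, R2, (2, 3))
(8, 0, R1, (2, 3))
(8, 0, R2, (0, 1))
(8, 0, R2, (0, 2))
(8, 0, R2, (0, 3))
(8, 0, R2, (1, 2))
(8, 0, R2, (1, 3))
(8, 0, R7, (2,))
(8, 0, R7, (3,))

bar 0: v0=E3 v1=E4 v2=B4 v3=B4 downbeat P5
bar 1: v0=D3 v1=F3 v2=A4 v3=C4 downbeat m7
bar 2: v0=C3 v1=C4 v2=G4 v3=E4 downbeat M3
bar 3: v0=B2 v1=F3 v2=D4 v3=A3 downbeat m7
bar 4: v0=D3 v1=F3 v2=A4 v3=A4 downbeat P5
bar 5: v0=C3 v1=E3 v2=E4 v3=D4 downbeat M2
bar 6: v0=B2 v1=D3 v2=A3 v3=D4 downbeat m3
bar 7: v0=D3 v1=B3 v2=F4 v3=F4 downbeat m3
bar 8: v0=E3 v1=E4 v2=B4 v3=B4 downbeat P5
  -> R1 @ bar 1 tick 0 v(0, 2): E3/B4 P5 -> D3/A4 P5 similar
  -> R1 @ bar 1 tick 0 v(1, 3): E4/B4 P5 -> F3/C4 P5 similar
  -> R3 @ bar 1 tick 0 v(2, 3): A4 above C4
  -> R4 @ bar 1 tick 0 v(0, 3): D3/C4 m7 untreated
  -> R7 @ bar 1 tick 0 v(1,): E4->F3 leap 11st
  -> R7 @ bar 1 tick 0 v(3,): B4->C4 leap 11st
  -> R3 @ bar 1 tick 1 v(2, 3): A4 above C4
  -> R3 @ bar 1 tick 2 v(2, 3): A4 above C4
  -> R3 @ bar 1 tick 3 v(2, 3): A4 above C4
  -> R1 @ bar 2 tick 0 v(0, 2): D3/A4 P5 -> C3/G4 P5 similar
  -> R3 @ bar 2 tick 0 v(2, 3): G4 above E4
  -> R3 @ bar 2 tick 1 v(2, 3): G4 above E4
  -> R3 @ bar 2 tick 2 v(2, 3): G4 above E4
  -> R3 @ bar 2 tick 3 v(2, 3): G4 above E4
  -> R3 @ bar 3 tick 0 v(2, 3): D4 above A3
  -> R4 @ bar 3 tick 0 v(0, 1): B2/F3 TT untreated
  -> R4 @ bar 3 tick 0 v(0, 3): B2/A3 m7 untreated
  -> R3 @ bar 3 tick 1 v(2, 3): D4 above A3
  -> R3 @ bar 3 tick 2 v(2, 3): D4 above A3
  -> R3 @ bar 3 tick 3 v(2, 3): D4 above A3
  -> R2 @ bar 4 tick 0 v(0, 2): B2/D4 m3 -> D3/A4 P5 similar
  -> R2 @ bar 4 tick 0 v(0, 3): B2/A3 m7 -> D3/A4 P5 similar
  -> R2 @ bar 4 tick 0 v(2, 3): D4/A3 P4 -> A4/A4 P1 similar
  -> R2 @ bar 5 tick 0 v(1, 2): F3/A4 M3 -> E3/E4 P8 similar
  -> R3 @ bar 5 tick 0 v(2, 3): E4 above D4
  -> R4 @ bar 5 tick 0 v(0, 3): C3/D4 M2 untreated
  -> R3 @ bar 5 tick 1 v(2, 3): E4 above D4
  -> R3 @ bar 5 tick 2 v(2, 3): E4 above D4
  -> R3 @ bar 5 tick 3 v(2, 3): E4 above D4
  -> R2 @ bar 6 tick 0 v(1, 2): E3/E4 P8 -> D3/A3 P5 similar
  -> R4 @ bar 6 tick 0 v(0, 2): B2/A3 m7 untreated
  -> R2 @ bar 7 tick 0 v(2, 3): A3/D4 P4 -> F4/F4 P1 similar
  -> R1 @ bar 8 tick 0 v(2, 3): F4/F4 P1 -> B4/B4 P1 similar
  -> R2 @ bar 8 tick 0 v(0, 1): D3/B3 M6 -> E3/E4 P8 similar
  -> R2 @ bar 8 tick 0 v(0, 2): D3/F4 m3 -> E3/B4 P5 similar
  -> R2 @ bar 8 tick 0 v(0, 3): D3/F4 m3 -> E3/B4 P5 similar
  -> R2 @ bar 8 tick 0 v(1, 2): B3/F4 TT -> E4/B4 P5 similar
  -> R2 @ bar 8 tick 0 v(1, 3): B3/F4 TT -> E4/B4 P5 similar
  -> R7 @ bar 8 tick 0 v(2,): F4->B4 leap 6st
  -> R7 @ bar 8 tick 0 v(3,): F4->B4 leap 6st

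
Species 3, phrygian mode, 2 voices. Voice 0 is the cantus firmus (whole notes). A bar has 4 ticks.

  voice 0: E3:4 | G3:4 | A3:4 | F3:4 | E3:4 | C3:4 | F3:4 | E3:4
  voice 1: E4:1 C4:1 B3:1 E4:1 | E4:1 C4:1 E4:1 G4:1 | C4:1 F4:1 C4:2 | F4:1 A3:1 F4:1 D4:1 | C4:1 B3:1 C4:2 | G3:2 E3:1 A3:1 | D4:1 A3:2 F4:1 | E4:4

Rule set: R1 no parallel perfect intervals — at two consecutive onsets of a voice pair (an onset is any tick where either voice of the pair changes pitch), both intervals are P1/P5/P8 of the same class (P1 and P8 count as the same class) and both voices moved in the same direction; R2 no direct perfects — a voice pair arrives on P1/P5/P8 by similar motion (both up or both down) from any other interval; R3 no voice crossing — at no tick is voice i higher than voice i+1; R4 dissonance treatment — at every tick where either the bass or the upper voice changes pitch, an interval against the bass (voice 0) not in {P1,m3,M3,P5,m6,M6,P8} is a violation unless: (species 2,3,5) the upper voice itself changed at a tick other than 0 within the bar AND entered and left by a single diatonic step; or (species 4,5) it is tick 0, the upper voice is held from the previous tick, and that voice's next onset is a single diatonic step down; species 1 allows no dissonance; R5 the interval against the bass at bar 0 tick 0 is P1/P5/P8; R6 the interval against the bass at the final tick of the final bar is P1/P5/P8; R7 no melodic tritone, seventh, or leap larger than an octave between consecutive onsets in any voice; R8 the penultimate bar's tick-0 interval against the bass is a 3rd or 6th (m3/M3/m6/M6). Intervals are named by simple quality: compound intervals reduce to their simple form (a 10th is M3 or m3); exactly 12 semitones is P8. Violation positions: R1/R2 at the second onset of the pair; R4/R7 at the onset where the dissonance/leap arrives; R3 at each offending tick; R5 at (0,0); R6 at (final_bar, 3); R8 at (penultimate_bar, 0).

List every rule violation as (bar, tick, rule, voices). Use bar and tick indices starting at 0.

bar 0: v0=E3 v1=E4 downbeat P8
bar 1: v0=G3 v1=E4 downbeat M6
bar 2: v0=A3 v1=C4 downbeat m3
bar 3: v0=F3 v1=F4 downbeat P8
bar 4: v0=E3 v1=C4 downbeat m6
bar 5: v0=C3 v1=G3 downbeat P5
bar 6: v0=F3 v1=D4 downbeat M6
bar 7: v0=E3 v1=E4 downbeat P8
  -> R4 @ bar 1 tick 1 v(0, 1): G3/C4 P4 untreated
  -> R2 @ bar 5 tick 0 v(0, 1): E3/C4 m6 -> C3/G3 P5 similar
  -> R1 @ bar 7 tick 0 v(0, 1): F3/F4 P8 -> E3/E4 P8 similar

(1, 1, R4, (0, 1))
(5, 0, R2, (0, 1))
(7, 0, R1, (0, 1))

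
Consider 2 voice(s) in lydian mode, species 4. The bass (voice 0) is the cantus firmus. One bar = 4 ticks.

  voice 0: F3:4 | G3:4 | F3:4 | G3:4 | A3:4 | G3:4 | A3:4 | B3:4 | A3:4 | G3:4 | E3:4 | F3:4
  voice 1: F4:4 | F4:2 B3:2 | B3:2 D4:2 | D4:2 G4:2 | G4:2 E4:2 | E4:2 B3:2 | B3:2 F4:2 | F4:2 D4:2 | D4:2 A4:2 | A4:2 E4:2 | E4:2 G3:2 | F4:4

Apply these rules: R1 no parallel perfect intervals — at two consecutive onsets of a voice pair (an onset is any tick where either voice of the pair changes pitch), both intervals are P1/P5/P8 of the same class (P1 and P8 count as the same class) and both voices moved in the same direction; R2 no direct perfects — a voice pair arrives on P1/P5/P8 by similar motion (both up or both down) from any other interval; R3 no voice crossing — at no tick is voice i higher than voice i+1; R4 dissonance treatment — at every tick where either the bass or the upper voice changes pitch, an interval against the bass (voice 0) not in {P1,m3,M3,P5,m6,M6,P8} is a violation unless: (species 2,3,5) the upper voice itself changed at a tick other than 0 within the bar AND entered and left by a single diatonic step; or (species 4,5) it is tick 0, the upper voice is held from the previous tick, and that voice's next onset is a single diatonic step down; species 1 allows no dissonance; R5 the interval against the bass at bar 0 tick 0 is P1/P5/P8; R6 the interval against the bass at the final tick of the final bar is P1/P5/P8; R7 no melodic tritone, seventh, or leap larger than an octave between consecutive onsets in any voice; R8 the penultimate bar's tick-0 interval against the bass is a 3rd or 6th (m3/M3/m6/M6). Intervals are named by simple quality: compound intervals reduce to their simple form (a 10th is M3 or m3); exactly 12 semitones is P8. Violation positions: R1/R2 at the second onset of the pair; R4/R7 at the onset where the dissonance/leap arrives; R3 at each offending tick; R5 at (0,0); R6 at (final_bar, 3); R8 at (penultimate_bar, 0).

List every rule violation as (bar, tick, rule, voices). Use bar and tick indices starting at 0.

(1, 0, R4, (0, 1))
(1, 2, R7, (1,))
(2, 0, R4, (0, 1))
(4, 0, R4, (0, 1))
(6, 0, R4, (0, 1))
(6, 2, R7, (1,))
(7, 0, R4, (0, 1))
(8, 0, R4, (0, 1))
(9, 0, R4, (0, 1))
(10, 0, R8, (0, 1))
(11, 0, R2, (0, 1))
(11, 0, R7, (1,))

bar 0: v0=F3 v1=F4 downbeat P8
bar 1: v0=G3 v1=F4 downbeat m7
bar 2: v0=F3 v1=B3 downbeat TT
bar 3: v0=G3 v1=D4 downbeat P5
bar 4: v0=A3 v1=G4 downbeat m7
bar 5: v0=G3 v1=E4 downbeat M6
bar 6: v0=A3 v1=B3 downbeat M2
bar 7: v0=B3 v1=F4 downbeat TT
bar 8: v0=A3 v1=D4 downbeat P4
bar 9: v0=G3 v1=A4 downbeat M2
bar 10: v0=E3 v1=E4 downbeat P8
bar 11: v0=F3 v1=F4 downbeat P8
  -> R4 @ bar 1 tick 0 v(0, 1): G3/F4 m7 untreated
  -> R7 @ bar 1 tick 2 v(1,): F4->B3 leap 6st
  -> R4 @ bar 2 tick 0 v(0, 1): F3/B3 TT untreated
  -> R4 @ bar 4 tick 0 v(0, 1): A3/G4 m7 untreated
  -> R4 @ bar 6 tick 0 v(0, 1): A3/B3 M2 untreated
  -> R7 @ bar 6 tick 2 v(1,): B3->F4 leap 6st
  -> R4 @ bar 7 tick 0 v(0, 1): B3/F4 TT untreated
  -> R4 @ bar 8 tick 0 v(0, 1): A3/D4 P4 untreated
  -> R4 @ bar 9 tick 0 v(0, 1): G3/A4 M2 untreated
  -> R8 @ bar 10 tick 0 v(0, 1): penult P8 not 3rd/6th
  -> R2 @ bar 11 tick 0 v(0, 1): E3/G3 m3 -> F3/F4 P8 similar
  -> R7 @ bar 11 tick 0 v(1,): G3->F4 leap 10st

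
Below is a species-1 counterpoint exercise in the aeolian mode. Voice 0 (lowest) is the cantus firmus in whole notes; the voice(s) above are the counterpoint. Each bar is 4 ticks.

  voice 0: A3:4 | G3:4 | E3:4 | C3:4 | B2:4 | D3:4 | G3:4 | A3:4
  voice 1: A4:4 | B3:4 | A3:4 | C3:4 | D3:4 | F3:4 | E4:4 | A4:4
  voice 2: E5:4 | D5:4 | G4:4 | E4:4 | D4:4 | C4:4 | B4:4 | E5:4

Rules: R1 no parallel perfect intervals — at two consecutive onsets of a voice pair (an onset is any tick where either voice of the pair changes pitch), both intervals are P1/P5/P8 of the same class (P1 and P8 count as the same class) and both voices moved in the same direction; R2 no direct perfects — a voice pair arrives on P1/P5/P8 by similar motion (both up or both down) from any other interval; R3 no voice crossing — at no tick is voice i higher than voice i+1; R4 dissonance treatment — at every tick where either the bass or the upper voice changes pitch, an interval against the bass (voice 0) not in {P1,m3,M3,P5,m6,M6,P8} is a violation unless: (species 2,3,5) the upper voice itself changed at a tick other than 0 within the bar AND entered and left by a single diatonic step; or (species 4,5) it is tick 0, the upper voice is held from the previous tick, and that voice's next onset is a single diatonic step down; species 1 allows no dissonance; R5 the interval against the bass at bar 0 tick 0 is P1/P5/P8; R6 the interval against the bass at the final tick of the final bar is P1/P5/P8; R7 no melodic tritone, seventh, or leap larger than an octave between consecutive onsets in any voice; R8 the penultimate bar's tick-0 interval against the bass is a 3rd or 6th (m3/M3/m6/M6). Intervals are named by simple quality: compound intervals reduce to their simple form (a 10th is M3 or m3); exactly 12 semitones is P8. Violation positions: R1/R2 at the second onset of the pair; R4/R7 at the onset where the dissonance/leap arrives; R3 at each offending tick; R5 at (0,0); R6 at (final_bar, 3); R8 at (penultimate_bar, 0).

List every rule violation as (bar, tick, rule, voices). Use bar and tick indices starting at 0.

(1, 0, R1, (0, 2))
(1, 0, R7, (1,))
(2, 0, R4, (0, 1))
(3, 0, R2, (0, 1))
(5, 0, R4, (0, 2))
(6, 0, R1, (1, 2))
(6, 0, R7, (1,))
(6, 0, R7, (2,))
(7, 0, R1, (1, 2))
(7, 0, R2, (0, 1))
(7, 0, R2, (0, 2))

bar 0: v0=A3 v1=A4 v2=E5 downbeat P5
bar 1: v0=G3 v1=B3 v2=D5 downbeat P5
bar 2: v0=E3 v1=A3 v2=G4 downbeat m3
bar 3: v0=C3 v1=C3 v2=E4 downbeat M3
bar 4: v0=B2 v1=D3 v2=D4 downbeat m3
bar 5: v0=D3 v1=F3 v2=C4 downbeat m7
bar 6: v0=G3 v1=E4 v2=B4 downbeat M3
bar 7: v0=A3 v1=A4 v2=E5 downbeat P5
  -> R1 @ bar 1 tick 0 v(0, 2): A3/E5 P5 -> G3/D5 P5 similar
  -> R7 @ bar 1 tick 0 v(1,): A4->B3 leap 10st
  -> R4 @ bar 2 tick 0 v(0, 1): E3/A3 P4 untreated
  -> R2 @ bar 3 tick 0 v(0, 1): E3/A3 P4 -> C3/C3 P1 similar
  -> R4 @ bar 5 tick 0 v(0, 2): D3/C4 m7 untreated
  -> R1 @ bar 6 tick 0 v(1, 2): F3/C4 P5 -> E4/B4 P5 similar
  -> R7 @ bar 6 tick 0 v(1,): F3->E4 leap 11st
  -> R7 @ bar 6 tick 0 v(2,): C4->B4 leap 11st
  -> R1 @ bar 7 tick 0 v(1, 2): E4/B4 P5 -> A4/E5 P5 similar
  -> R2 @ bar 7 tick 0 v(0, 1): G3/E4 M6 -> A3/A4 P8 similar
  -> R2 @ bar 7 tick 0 v(0, 2): G3/B4 M3 -> A3/E5 P5 similar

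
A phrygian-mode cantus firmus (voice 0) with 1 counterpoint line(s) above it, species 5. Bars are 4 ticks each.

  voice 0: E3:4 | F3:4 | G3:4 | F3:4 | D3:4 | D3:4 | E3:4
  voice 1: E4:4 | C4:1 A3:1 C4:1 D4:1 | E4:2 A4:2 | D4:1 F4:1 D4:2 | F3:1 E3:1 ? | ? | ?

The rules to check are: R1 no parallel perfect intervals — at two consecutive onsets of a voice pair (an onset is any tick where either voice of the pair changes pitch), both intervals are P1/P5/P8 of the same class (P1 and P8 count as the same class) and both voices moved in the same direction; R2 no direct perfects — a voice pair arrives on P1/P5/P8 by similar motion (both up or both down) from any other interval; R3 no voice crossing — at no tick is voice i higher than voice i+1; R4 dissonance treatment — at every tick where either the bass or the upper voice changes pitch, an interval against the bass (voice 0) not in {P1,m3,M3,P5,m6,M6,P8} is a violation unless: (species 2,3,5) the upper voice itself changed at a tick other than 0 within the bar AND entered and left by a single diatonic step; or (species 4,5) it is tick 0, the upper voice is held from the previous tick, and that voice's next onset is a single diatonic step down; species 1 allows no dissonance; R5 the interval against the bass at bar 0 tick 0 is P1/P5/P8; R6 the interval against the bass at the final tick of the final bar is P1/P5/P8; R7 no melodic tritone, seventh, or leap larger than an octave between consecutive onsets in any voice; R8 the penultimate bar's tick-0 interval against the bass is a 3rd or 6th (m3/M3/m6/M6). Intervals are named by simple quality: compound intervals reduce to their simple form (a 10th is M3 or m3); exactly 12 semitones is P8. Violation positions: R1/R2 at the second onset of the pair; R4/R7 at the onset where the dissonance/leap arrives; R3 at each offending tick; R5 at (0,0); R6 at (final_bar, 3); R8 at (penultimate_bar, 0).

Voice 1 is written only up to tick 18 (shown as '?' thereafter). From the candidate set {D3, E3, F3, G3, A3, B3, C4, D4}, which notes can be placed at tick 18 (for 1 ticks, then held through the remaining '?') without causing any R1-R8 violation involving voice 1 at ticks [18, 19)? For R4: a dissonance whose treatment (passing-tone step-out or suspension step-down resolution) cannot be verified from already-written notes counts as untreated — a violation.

D3: legal
E3: legal
F3: legal
G3: violates R4
A3: legal
B3: legal
C4: violates R4
D4: violates R7

{A3, B3, D3, E3, F3}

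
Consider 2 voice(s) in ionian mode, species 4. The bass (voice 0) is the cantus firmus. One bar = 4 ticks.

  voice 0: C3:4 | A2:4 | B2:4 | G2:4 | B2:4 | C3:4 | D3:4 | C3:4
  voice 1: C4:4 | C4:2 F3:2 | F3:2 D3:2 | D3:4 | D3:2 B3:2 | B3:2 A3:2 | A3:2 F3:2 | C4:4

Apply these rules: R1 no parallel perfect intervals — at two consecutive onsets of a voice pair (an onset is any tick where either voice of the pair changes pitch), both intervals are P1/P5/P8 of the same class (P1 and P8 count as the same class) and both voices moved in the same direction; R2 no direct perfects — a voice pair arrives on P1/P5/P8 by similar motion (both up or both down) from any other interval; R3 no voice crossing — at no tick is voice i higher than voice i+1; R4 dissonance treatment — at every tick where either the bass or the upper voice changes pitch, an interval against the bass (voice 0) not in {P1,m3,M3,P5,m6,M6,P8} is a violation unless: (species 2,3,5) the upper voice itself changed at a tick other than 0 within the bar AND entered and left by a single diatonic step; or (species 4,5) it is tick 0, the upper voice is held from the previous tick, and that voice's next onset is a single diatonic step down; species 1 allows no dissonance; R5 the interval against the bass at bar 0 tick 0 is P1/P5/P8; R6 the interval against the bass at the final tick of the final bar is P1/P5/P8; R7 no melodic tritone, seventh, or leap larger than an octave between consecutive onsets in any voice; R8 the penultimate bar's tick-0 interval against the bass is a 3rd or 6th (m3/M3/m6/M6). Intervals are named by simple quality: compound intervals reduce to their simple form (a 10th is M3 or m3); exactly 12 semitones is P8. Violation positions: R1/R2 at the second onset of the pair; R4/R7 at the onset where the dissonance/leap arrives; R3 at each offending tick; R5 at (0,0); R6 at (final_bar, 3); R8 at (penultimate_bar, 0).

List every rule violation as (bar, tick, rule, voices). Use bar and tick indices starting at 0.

bar 0: v0=C3 v1=C4 downbeat P8
bar 1: v0=A2 v1=C4 downbeat m3
bar 2: v0=B2 v1=F3 downbeat TT
bar 3: v0=G2 v1=D3 downbeat P5
bar 4: v0=B2 v1=D3 downbeat m3
bar 5: v0=C3 v1=B3 downbeat M7
bar 6: v0=D3 v1=A3 downbeat P5
bar 7: v0=C3 v1=C4 downbeat P8
  -> R4 @ bar 2 tick 0 v(0, 1): B2/F3 TT untreated
  -> R8 @ bar 6 tick 0 v(0, 1): penult P5 not 3rd/6th

(2, 0, R4, (0, 1))
(6, 0, R8, (0, 1))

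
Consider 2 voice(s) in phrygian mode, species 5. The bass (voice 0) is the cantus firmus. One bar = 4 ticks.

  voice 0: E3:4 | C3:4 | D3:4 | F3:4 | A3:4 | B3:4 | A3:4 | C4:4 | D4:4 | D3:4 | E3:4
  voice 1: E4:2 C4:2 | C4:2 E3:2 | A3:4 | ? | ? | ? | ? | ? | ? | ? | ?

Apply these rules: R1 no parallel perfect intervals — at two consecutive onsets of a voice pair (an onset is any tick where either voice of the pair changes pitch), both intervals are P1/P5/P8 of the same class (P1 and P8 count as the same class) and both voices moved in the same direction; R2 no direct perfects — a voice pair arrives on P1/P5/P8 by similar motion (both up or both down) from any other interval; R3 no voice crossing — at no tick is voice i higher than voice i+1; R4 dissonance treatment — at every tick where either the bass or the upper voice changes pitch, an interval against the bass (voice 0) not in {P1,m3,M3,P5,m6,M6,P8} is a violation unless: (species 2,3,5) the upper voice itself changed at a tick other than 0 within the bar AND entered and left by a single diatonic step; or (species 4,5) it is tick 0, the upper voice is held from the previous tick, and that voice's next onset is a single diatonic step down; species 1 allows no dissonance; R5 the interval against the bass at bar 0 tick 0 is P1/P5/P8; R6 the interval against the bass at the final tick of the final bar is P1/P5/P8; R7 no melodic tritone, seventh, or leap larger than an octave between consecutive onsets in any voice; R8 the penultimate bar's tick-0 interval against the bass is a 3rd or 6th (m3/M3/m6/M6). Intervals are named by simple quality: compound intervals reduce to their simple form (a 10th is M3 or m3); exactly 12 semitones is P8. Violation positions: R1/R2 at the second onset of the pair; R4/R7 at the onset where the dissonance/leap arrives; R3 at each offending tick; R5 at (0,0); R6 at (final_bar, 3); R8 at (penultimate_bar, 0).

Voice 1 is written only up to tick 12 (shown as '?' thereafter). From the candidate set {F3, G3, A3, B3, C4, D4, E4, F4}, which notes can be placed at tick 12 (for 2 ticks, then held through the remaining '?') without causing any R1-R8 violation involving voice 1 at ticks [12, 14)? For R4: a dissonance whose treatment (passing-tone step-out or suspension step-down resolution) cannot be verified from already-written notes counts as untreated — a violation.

F3: legal
G3: violates R4
A3: legal
B3: violates R4
C4: violates R1
D4: legal
E4: violates R4
F4: violates R2

{A3, D4, F3}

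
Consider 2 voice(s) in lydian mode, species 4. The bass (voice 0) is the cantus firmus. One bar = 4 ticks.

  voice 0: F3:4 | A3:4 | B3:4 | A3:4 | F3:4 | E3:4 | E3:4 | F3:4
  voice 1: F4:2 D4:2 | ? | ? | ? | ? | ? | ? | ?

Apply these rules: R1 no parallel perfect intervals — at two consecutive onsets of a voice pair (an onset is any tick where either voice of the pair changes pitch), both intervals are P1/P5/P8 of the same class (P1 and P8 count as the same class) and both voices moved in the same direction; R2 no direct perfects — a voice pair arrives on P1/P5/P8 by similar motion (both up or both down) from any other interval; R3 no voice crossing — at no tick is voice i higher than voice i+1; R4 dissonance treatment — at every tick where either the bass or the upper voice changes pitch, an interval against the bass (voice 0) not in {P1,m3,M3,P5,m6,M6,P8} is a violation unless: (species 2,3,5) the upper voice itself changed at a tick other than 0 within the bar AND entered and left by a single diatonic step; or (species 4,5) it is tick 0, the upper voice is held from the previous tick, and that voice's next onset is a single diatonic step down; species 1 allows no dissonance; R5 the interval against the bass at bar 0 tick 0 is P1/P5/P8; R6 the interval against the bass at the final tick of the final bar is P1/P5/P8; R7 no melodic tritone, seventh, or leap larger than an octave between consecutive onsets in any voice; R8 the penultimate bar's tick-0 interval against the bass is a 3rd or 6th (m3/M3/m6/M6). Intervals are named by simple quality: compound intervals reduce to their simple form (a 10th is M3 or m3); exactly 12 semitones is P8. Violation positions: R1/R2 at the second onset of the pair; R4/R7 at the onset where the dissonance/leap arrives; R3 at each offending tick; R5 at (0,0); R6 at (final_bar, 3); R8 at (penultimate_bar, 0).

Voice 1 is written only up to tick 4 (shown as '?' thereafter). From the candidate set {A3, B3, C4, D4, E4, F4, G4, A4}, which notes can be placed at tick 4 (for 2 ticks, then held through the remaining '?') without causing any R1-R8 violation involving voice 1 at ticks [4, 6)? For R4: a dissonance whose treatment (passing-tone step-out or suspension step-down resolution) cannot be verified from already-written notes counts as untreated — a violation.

A3: legal
B3: violates R4
C4: legal
D4: violates R4
E4: violates R2
F4: legal
G4: violates R4
A4: violates R2

{A3, C4, F4}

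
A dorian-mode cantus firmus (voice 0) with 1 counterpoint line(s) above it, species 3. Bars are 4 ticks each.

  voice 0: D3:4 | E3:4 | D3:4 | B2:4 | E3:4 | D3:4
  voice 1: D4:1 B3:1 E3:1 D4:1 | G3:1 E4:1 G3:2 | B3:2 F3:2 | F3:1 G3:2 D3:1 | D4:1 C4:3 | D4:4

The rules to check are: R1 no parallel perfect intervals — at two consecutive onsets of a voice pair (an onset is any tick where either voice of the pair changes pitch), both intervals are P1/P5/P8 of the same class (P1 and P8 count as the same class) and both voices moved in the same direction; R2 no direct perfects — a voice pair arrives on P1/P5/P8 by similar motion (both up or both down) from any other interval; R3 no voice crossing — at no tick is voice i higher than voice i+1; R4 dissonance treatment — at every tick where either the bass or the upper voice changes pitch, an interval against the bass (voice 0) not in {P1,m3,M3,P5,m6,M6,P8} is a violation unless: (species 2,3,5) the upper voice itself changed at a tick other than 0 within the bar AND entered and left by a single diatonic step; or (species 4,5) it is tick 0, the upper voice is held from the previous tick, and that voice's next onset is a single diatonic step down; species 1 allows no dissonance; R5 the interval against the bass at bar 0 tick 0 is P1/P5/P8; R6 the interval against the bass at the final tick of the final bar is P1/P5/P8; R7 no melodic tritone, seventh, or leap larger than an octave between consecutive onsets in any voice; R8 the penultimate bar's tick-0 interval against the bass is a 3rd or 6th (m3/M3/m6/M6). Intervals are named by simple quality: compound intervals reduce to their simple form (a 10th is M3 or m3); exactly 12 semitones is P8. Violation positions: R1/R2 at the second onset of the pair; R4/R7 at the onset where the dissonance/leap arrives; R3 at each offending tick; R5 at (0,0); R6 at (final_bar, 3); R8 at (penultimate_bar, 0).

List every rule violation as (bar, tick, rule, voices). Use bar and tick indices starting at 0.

bar 0: v0=D3 v1=D4 downbeat P8
bar 1: v0=E3 v1=G3 downbeat m3
bar 2: v0=D3 v1=B3 downbeat M6
bar 3: v0=B2 v1=F3 downbeat TT
bar 4: v0=E3 v1=D4 downbeat m7
bar 5: v0=D3 v1=D4 downbeat P8
  -> R4 @ bar 0 tick 2 v(0, 1): D3/E3 M2 untreated
  -> R7 @ bar 0 tick 3 v(1,): E3->D4 leap 10st
  -> R7 @ bar 2 tick 2 v(1,): B3->F3 leap 6st
  -> R4 @ bar 3 tick 0 v(0, 1): B2/F3 TT untreated
  -> R4 @ bar 4 tick 0 v(0, 1): E3/D4 m7 untreated
  -> R8 @ bar 4 tick 0 v(0, 1): penult m7 not 3rd/6th

(0, 2, R4, (0, 1))
(0, 3, R7, (1,))
(2, 2, R7, (1,))
(3, 0, R4, (0, 1))
(4, 0, R4, (0, 1))
(4, 0, R8, (0, 1))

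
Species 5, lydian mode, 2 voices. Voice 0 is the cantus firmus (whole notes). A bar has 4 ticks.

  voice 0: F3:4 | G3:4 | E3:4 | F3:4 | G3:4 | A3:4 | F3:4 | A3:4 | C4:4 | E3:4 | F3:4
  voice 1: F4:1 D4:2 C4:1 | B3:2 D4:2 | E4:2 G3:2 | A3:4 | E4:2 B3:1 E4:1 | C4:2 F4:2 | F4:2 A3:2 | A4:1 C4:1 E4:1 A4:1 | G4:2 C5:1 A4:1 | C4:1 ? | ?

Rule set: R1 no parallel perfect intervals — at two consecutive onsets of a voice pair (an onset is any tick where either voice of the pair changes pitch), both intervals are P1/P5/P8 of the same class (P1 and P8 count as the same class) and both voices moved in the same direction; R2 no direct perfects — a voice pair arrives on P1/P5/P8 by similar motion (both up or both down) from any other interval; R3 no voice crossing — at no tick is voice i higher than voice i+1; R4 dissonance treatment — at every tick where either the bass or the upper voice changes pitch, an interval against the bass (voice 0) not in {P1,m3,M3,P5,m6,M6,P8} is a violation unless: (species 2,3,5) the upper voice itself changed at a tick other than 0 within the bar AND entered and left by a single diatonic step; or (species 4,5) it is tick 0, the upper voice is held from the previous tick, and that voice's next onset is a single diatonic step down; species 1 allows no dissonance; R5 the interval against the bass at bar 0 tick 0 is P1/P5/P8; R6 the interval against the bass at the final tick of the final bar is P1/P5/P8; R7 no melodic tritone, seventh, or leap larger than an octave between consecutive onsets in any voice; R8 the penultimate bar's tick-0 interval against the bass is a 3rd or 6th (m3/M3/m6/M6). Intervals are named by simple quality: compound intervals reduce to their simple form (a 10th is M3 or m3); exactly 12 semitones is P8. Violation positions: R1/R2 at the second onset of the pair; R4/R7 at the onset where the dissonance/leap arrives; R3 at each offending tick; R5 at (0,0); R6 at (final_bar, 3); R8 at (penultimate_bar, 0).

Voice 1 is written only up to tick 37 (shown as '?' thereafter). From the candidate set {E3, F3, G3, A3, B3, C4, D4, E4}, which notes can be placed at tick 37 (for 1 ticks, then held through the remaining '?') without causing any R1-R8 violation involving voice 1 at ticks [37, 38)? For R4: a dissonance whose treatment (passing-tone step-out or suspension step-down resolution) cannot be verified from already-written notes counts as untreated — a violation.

{B3, C4, E3, E4, G3}

E3: legal
F3: violates R4
G3: legal
A3: violates R4
B3: legal
C4: legal
D4: violates R4
E4: legal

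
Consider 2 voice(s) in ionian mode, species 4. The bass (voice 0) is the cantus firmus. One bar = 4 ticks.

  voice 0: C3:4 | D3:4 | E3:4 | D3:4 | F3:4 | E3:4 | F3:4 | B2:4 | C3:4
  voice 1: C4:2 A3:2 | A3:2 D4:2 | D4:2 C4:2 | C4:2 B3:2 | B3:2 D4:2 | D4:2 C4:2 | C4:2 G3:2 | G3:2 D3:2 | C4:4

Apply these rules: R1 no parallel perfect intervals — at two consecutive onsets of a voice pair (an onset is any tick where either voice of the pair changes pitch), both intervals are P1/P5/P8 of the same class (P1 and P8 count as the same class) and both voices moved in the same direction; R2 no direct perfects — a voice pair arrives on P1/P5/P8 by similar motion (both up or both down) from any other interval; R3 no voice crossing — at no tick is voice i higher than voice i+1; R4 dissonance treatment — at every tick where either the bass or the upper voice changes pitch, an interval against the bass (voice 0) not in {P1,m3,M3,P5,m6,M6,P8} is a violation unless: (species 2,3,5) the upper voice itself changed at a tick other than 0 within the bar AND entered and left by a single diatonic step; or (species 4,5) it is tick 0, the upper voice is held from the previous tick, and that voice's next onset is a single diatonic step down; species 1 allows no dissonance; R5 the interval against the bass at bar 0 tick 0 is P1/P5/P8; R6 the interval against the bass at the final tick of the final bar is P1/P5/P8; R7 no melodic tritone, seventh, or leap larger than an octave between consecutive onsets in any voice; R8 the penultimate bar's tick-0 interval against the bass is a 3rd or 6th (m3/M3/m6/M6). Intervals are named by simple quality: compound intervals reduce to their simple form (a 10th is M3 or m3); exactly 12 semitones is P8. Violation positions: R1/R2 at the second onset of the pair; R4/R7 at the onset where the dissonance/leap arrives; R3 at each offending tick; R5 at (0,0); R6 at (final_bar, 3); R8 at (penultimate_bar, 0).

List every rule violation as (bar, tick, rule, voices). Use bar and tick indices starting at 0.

(4, 0, R4, (0, 1))
(6, 2, R4, (0, 1))
(7, 0, R7, (0,))
(8, 0, R2, (0, 1))
(8, 0, R7, (1,))

bar 0: v0=C3 v1=C4 downbeat P8
bar 1: v0=D3 v1=A3 downbeat P5
bar 2: v0=E3 v1=D4 downbeat m7
bar 3: v0=D3 v1=C4 downbeat m7
bar 4: v0=F3 v1=B3 downbeat TT
bar 5: v0=E3 v1=D4 downbeat m7
bar 6: v0=F3 v1=C4 downbeat P5
bar 7: v0=B2 v1=G3 downbeat m6
bar 8: v0=C3 v1=C4 downbeat P8
  -> R4 @ bar 4 tick 0 v(0, 1): F3/B3 TT untreated
  -> R4 @ bar 6 tick 2 v(0, 1): F3/G3 M2 untreated
  -> R7 @ bar 7 tick 0 v(0,): F3->B2 leap 6st
  -> R2 @ bar 8 tick 0 v(0, 1): B2/D3 m3 -> C3/C4 P8 similar
  -> R7 @ bar 8 tick 0 v(1,): D3->C4 leap 10st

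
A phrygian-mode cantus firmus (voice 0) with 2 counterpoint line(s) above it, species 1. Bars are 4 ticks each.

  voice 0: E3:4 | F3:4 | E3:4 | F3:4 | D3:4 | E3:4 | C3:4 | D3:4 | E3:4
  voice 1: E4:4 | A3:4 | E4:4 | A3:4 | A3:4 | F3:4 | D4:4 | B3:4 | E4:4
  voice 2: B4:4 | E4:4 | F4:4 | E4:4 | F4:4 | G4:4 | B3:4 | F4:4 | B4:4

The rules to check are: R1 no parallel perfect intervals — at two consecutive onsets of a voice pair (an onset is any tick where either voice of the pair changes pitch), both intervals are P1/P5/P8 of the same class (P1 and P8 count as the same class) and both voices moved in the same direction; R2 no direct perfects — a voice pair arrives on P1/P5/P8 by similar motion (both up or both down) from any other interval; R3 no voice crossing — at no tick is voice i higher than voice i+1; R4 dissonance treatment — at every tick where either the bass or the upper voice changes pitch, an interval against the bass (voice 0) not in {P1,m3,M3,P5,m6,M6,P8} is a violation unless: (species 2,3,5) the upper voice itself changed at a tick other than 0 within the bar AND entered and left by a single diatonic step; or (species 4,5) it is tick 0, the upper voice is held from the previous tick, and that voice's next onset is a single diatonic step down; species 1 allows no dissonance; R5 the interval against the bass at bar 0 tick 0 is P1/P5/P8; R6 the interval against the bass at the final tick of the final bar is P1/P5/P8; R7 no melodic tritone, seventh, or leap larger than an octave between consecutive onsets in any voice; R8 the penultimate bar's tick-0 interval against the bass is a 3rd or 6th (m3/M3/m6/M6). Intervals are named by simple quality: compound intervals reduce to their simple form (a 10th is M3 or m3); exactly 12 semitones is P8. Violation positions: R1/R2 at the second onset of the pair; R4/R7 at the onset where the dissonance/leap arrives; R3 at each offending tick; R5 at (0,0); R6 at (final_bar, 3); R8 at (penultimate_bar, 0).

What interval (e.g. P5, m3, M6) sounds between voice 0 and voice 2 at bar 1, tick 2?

voice 0=F3 voice 2=E4 -> M7

M7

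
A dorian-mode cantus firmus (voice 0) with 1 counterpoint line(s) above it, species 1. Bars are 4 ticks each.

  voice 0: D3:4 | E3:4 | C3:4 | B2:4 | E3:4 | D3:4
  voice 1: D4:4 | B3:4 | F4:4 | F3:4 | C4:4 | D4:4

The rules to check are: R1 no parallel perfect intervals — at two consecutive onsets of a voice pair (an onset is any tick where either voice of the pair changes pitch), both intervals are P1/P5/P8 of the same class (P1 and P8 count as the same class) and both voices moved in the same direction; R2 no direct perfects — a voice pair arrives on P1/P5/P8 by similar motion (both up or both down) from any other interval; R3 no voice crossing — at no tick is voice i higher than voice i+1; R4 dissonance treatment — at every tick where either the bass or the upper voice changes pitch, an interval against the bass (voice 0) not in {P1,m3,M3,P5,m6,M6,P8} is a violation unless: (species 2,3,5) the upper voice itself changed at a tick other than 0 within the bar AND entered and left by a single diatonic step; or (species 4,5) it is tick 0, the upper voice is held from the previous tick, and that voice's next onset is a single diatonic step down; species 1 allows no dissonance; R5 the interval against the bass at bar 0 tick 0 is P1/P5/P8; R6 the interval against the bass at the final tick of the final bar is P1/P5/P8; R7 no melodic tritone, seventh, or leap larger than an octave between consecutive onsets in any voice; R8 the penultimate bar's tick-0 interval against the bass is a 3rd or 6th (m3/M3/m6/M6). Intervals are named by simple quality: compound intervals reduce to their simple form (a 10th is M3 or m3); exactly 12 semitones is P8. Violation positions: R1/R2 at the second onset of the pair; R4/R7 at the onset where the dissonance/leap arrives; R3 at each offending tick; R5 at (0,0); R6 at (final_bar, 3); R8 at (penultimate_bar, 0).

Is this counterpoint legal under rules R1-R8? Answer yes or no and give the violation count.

No (3 violations)

bar 0: v0=D3 v1=D4 (P8)
bar 1: v0=E3 v1=B3 (P5)
bar 2: v0=C3 v1=F4 (P4)
bar 3: v0=B2 v1=F3 (TT)
bar 4: v0=E3 v1=C4 (m6)
bar 5: v0=D3 v1=D4 (P8)
  R4 @ bar2.0: C3/F4 P4 untreated
  R7 @ bar2.0: B3->F4 leap 6st
  R4 @ bar3.0: B2/F3 TT untreated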